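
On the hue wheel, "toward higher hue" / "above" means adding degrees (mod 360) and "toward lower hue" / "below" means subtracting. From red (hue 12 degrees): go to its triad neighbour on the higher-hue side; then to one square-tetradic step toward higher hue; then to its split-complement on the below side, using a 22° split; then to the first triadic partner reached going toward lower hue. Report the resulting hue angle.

260°

12 + 120 = 132°   (triadic ↑)
132 + 90 = 222°   (square ↑)
222 + 158 = 380 → 380 − 360 = 20°   (split-comp 22° ↓)
20 − 120 = -100 → -100 + 360 = 260°   (triadic ↓)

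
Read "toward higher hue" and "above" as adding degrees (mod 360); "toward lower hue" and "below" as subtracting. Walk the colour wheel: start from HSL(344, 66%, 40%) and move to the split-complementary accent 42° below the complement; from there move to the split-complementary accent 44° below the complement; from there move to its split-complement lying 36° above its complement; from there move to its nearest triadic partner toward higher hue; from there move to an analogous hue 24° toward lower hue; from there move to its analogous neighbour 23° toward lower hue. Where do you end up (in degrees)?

187°

+138° (split-comp 42° ↓): 344 + 138 = 482 → 482 − 360 = 122°
+136° (split-comp 44° ↓): 122 + 136 = 258°
+216° (split-comp 36° ↑): 258 + 216 = 474 → 474 − 360 = 114°
+120° (triadic ↑): 114 + 120 = 234°
−24° (analog 24° ↓): 234 − 24 = 210°
−23° (analog 23° ↓): 210 − 23 = 187°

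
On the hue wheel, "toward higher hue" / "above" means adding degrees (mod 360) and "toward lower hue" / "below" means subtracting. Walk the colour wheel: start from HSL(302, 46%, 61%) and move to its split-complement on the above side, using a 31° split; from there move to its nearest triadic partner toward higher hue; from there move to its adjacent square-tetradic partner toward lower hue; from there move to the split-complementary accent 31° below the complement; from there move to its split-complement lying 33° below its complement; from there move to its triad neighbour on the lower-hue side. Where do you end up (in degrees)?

302 + 211 = 513 → 513 − 360 = 153°   (split-comp 31° ↑)
153 + 120 = 273°   (triadic ↑)
273 − 90 = 183°   (square ↓)
183 + 149 = 332°   (split-comp 31° ↓)
332 + 147 = 479 → 479 − 360 = 119°   (split-comp 33° ↓)
119 − 120 = -1 → -1 + 360 = 359°   (triadic ↓)

359°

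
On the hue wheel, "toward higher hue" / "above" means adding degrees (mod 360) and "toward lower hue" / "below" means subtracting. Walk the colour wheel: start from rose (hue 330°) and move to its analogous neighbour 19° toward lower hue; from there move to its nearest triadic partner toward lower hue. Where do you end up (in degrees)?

191°

analog 19° ↓ −19°: 330 − 19 = 311°
triadic ↓ −120°: 311 − 120 = 191°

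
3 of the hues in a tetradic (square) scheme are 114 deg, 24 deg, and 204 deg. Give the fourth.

A square tetradic scheme places four hues every 90°.
The full set through 24° is {24°, 114°, 204°, 294°}.
Given {24°, 114°, 204°}, the missing hue is 294°.

294°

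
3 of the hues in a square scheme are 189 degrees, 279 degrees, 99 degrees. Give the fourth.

A square tetradic scheme places four hues every 90°.
The full set through 99° is {9°, 99°, 189°, 279°}.
Given {99°, 189°, 279°}, the missing hue is 9°.

9°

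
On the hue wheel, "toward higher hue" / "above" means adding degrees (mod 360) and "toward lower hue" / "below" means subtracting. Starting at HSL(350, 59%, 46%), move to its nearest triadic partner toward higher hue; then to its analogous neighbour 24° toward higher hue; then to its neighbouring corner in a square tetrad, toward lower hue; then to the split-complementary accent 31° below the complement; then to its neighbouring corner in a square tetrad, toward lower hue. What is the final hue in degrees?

103°

+120° (triadic ↑): 350 + 120 = 470 → 470 − 360 = 110°
+24° (analog 24° ↑): 110 + 24 = 134°
−90° (square ↓): 134 − 90 = 44°
+149° (split-comp 31° ↓): 44 + 149 = 193°
−90° (square ↓): 193 − 90 = 103°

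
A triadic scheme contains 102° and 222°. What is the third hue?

A triad spaces three hues 120° apart.
The full set is {102°, 222°, 342°}.

342°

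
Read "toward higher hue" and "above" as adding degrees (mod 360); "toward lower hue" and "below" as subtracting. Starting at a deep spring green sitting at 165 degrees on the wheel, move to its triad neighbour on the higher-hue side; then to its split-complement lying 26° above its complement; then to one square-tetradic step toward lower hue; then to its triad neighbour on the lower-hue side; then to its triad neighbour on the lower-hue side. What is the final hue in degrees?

165 + 120 = 285°   (triadic ↑)
285 + 206 = 491 → 491 − 360 = 131°   (split-comp 26° ↑)
131 − 90 = 41°   (square ↓)
41 − 120 = -79 → -79 + 360 = 281°   (triadic ↓)
281 − 120 = 161°   (triadic ↓)

161°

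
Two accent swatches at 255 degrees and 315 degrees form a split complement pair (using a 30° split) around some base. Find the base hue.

The accents sit 30° either side of the complement, so the complement is their short-arc midpoint on the wheel.
Short-arc midpoint of 255° and 315°: 285°.
Base is 180° from the complement: 285 − 180 = 105°

105°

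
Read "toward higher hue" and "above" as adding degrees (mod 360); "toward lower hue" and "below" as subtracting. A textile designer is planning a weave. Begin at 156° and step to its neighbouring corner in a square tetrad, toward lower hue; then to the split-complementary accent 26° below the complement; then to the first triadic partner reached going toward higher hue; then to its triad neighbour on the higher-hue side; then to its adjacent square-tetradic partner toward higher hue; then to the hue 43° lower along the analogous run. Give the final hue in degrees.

147°

square ↓ −90°: 156 − 90 = 66°
split-comp 26° ↓ +154°: 66 + 154 = 220°
triadic ↑ +120°: 220 + 120 = 340°
triadic ↑ +120°: 340 + 120 = 460 → 460 − 360 = 100°
square ↑ +90°: 100 + 90 = 190°
analog 43° ↓ −43°: 190 − 43 = 147°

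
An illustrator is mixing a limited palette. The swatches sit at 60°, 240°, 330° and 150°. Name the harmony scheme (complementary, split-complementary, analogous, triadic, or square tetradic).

Sort the hues: 60°, 150°, 240°, 330°.
Successive gaps around the wheel: 90°, 90°, 90°, 90°.
Four hues every 90° form a square tetradic scheme.

square tetradic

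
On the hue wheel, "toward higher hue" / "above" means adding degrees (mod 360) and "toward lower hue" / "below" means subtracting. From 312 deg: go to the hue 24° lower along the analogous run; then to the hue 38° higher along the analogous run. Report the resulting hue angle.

326°

312 − 24 = 288°   (analog 24° ↓)
288 + 38 = 326°   (analog 38° ↑)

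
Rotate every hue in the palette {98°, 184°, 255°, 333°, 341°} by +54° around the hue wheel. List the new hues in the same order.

152°, 238°, 309°, 27°, 35°

98 + 54 = 152°
184 + 54 = 238°
255 + 54 = 309°
333 + 54 = 387 → 387 − 360 = 27°
341 + 54 = 395 → 395 − 360 = 35°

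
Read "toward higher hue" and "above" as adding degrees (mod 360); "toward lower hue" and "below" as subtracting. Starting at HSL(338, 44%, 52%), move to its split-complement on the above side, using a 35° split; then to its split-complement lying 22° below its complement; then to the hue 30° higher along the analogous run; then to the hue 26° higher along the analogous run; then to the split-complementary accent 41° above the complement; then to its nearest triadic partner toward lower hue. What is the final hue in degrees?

split-comp 35° ↑ +215°: 338 + 215 = 553 → 553 − 360 = 193°
split-comp 22° ↓ +158°: 193 + 158 = 351°
analog 30° ↑ +30°: 351 + 30 = 381 → 381 − 360 = 21°
analog 26° ↑ +26°: 21 + 26 = 47°
split-comp 41° ↑ +221°: 47 + 221 = 268°
triadic ↓ −120°: 268 − 120 = 148°

148°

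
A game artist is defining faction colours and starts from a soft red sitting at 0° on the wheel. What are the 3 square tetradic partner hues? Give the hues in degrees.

A square tetradic scheme places four hues every 90°.
0 + 90 = 90°
0 + 180 = 180°
0 + 270 = 270°

90°, 180°, 270°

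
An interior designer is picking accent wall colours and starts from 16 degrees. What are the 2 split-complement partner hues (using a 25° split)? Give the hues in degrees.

171° and 221°

Split-complementary hues sit 25° either side of the complement.
Complement of 16 degrees: 16 + 180 = 196°
196 − 25 = 171°
196 + 25 = 221°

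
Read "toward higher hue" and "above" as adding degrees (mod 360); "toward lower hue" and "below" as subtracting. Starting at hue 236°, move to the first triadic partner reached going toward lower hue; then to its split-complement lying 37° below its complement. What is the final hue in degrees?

236 − 120 = 116°   (triadic ↓)
116 + 143 = 259°   (split-comp 37° ↓)

259°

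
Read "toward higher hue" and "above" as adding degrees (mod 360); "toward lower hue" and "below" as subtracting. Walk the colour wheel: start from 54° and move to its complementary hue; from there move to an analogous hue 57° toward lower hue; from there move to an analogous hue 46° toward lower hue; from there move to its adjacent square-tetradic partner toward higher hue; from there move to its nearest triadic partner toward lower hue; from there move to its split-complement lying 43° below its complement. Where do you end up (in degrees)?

54 + 180 = 234°   (complement)
234 − 57 = 177°   (analog 57° ↓)
177 − 46 = 131°   (analog 46° ↓)
131 + 90 = 221°   (square ↑)
221 − 120 = 101°   (triadic ↓)
101 + 137 = 238°   (split-comp 43° ↓)

238°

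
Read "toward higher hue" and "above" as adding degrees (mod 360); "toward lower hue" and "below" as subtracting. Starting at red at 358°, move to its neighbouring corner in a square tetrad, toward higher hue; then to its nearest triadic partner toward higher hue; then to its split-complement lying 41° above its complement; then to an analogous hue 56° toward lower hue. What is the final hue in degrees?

+90° (square ↑): 358 + 90 = 448 → 448 − 360 = 88°
+120° (triadic ↑): 88 + 120 = 208°
+221° (split-comp 41° ↑): 208 + 221 = 429 → 429 − 360 = 69°
−56° (analog 56° ↓): 69 − 56 = 13°

13°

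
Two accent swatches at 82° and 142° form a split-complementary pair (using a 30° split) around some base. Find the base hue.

292°

The accents sit 30° either side of the complement, so the complement is their short-arc midpoint on the wheel.
Short-arc midpoint of 82° and 142°: 112°.
Base is 180° from the complement: 112 − 180 = -68 → -68 + 360 = 292°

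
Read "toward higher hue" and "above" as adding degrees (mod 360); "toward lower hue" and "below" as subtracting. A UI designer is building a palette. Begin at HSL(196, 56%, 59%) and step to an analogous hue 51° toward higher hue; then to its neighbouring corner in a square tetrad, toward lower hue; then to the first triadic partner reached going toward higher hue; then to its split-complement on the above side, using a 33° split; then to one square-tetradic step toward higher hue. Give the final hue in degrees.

196 + 51 = 247°   (analog 51° ↑)
247 − 90 = 157°   (square ↓)
157 + 120 = 277°   (triadic ↑)
277 + 213 = 490 → 490 − 360 = 130°   (split-comp 33° ↑)
130 + 90 = 220°   (square ↑)

220°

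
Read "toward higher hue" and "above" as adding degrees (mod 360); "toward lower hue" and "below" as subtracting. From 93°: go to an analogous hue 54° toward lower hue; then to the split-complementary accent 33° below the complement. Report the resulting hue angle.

186°

−54° (analog 54° ↓): 93 − 54 = 39°
+147° (split-comp 33° ↓): 39 + 147 = 186°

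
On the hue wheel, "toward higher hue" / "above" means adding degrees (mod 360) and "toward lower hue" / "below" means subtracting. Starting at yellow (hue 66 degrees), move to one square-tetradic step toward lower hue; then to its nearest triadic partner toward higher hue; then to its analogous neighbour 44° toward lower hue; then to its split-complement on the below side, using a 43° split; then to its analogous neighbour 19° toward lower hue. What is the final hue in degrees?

170°

square ↓ −90°: 66 − 90 = -24 → -24 + 360 = 336°
triadic ↑ +120°: 336 + 120 = 456 → 456 − 360 = 96°
analog 44° ↓ −44°: 96 − 44 = 52°
split-comp 43° ↓ +137°: 52 + 137 = 189°
analog 19° ↓ −19°: 189 − 19 = 170°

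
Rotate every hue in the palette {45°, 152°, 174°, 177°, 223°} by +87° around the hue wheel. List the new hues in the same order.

132°, 239°, 261°, 264°, 310°

45 + 87 = 132°
152 + 87 = 239°
174 + 87 = 261°
177 + 87 = 264°
223 + 87 = 310°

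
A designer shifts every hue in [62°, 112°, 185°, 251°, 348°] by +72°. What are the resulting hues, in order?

62 + 72 = 134°
112 + 72 = 184°
185 + 72 = 257°
251 + 72 = 323°
348 + 72 = 420 → 420 − 360 = 60°

134°, 184°, 257°, 323°, 60°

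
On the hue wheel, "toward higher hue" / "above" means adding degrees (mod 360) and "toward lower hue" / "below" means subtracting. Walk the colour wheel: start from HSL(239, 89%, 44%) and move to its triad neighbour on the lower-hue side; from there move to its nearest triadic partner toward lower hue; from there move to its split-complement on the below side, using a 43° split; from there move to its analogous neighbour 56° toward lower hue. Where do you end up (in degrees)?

−120° (triadic ↓): 239 − 120 = 119°
−120° (triadic ↓): 119 − 120 = -1 → -1 + 360 = 359°
+137° (split-comp 43° ↓): 359 + 137 = 496 → 496 − 360 = 136°
−56° (analog 56° ↓): 136 − 56 = 80°

80°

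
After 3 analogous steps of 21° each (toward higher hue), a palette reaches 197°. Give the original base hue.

134°

3 steps of 21° (toward higher hue) give a net shift of +63°.
Start = end − shift: 197 − 63 = 134°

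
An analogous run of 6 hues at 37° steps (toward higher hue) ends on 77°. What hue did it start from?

252°

5 steps of 37° (toward higher hue) give a net shift of +185°.
Start = end − shift: 77 − 185 = -108 → -108 + 360 = 252°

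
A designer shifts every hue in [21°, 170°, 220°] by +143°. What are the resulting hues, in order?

21 + 143 = 164°
170 + 143 = 313°
220 + 143 = 363 → 363 − 360 = 3°

164°, 313°, 3°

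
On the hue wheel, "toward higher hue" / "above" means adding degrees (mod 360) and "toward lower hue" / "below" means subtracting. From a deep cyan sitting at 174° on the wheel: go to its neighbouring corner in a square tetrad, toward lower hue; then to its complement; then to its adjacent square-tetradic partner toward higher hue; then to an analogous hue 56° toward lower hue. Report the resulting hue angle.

298°

square ↓ −90°: 174 − 90 = 84°
complement +180°: 84 + 180 = 264°
square ↑ +90°: 264 + 90 = 354°
analog 56° ↓ −56°: 354 − 56 = 298°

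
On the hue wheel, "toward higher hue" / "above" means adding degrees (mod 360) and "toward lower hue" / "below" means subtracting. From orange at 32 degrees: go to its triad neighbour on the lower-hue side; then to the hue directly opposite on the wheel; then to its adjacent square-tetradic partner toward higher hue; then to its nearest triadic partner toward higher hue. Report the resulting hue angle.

−120° (triadic ↓): 32 − 120 = -88 → -88 + 360 = 272°
+180° (complement): 272 + 180 = 452 → 452 − 360 = 92°
+90° (square ↑): 92 + 90 = 182°
+120° (triadic ↑): 182 + 120 = 302°

302°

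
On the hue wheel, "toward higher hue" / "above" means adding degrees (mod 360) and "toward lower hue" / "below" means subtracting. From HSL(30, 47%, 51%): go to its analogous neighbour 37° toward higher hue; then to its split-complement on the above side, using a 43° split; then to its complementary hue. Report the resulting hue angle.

110°

analog 37° ↑ +37°: 30 + 37 = 67°
split-comp 43° ↑ +223°: 67 + 223 = 290°
complement +180°: 290 + 180 = 470 → 470 − 360 = 110°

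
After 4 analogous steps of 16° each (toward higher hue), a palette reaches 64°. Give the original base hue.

0°

4 steps of 16° (toward higher hue) give a net shift of +64°.
Start = end − shift: 64 − 64 = 0°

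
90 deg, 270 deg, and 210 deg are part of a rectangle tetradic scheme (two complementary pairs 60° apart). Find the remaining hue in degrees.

A rectangular tetradic uses two complementary pairs 60° apart: offsets 0°, 60°, 180°, 240°.
Among {90°, 210°, 270°}, 90° and 270° are a 180° pair.
The remaining hue 210° needs its own complement: 210 + 180 = 390 → 390 − 360 = 30°

30°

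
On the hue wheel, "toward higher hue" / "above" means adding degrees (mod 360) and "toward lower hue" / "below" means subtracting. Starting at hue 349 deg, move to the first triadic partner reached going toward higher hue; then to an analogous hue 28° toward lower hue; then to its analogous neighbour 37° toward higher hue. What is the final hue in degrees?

118°

triadic ↑ +120°: 349 + 120 = 469 → 469 − 360 = 109°
analog 28° ↓ −28°: 109 − 28 = 81°
analog 37° ↑ +37°: 81 + 37 = 118°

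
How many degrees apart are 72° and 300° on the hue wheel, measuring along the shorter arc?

|72 − 300| = 228.
The shorter arc is 360 − 228 = 132°.

132°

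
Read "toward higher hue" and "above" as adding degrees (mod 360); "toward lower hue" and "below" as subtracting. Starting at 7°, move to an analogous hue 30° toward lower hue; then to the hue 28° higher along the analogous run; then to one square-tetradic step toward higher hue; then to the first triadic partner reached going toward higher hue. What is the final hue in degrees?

215°

analog 30° ↓ −30°: 7 − 30 = -23 → -23 + 360 = 337°
analog 28° ↑ +28°: 337 + 28 = 365 → 365 − 360 = 5°
square ↑ +90°: 5 + 90 = 95°
triadic ↑ +120°: 95 + 120 = 215°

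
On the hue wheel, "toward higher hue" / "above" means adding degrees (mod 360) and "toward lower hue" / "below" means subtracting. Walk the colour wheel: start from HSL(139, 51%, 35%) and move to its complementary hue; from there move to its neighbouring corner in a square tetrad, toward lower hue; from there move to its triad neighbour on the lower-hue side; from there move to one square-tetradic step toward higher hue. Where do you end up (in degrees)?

199°

complement +180°: 139 + 180 = 319°
square ↓ −90°: 319 − 90 = 229°
triadic ↓ −120°: 229 − 120 = 109°
square ↑ +90°: 109 + 90 = 199°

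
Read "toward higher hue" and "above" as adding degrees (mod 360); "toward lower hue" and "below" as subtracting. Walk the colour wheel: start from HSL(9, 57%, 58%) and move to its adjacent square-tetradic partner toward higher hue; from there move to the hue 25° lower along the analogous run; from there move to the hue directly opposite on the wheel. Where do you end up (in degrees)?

+90° (square ↑): 9 + 90 = 99°
−25° (analog 25° ↓): 99 − 25 = 74°
+180° (complement): 74 + 180 = 254°

254°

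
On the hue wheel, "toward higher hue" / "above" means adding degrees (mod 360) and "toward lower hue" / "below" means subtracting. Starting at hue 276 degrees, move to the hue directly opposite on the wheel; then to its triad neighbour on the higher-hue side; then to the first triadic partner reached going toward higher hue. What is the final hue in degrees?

+180° (complement): 276 + 180 = 456 → 456 − 360 = 96°
+120° (triadic ↑): 96 + 120 = 216°
+120° (triadic ↑): 216 + 120 = 336°

336°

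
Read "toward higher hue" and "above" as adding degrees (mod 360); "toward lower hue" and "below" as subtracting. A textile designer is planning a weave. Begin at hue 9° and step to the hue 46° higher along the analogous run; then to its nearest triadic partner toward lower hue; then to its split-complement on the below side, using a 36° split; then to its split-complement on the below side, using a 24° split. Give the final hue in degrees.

235°

+46° (analog 46° ↑): 9 + 46 = 55°
−120° (triadic ↓): 55 − 120 = -65 → -65 + 360 = 295°
+144° (split-comp 36° ↓): 295 + 144 = 439 → 439 − 360 = 79°
+156° (split-comp 24° ↓): 79 + 156 = 235°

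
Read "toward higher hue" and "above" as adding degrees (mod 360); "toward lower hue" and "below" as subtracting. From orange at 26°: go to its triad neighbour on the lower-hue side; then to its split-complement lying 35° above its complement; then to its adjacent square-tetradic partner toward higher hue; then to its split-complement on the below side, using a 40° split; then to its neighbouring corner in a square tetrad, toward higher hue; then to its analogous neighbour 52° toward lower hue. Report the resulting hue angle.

triadic ↓ −120°: 26 − 120 = -94 → -94 + 360 = 266°
split-comp 35° ↑ +215°: 266 + 215 = 481 → 481 − 360 = 121°
square ↑ +90°: 121 + 90 = 211°
split-comp 40° ↓ +140°: 211 + 140 = 351°
square ↑ +90°: 351 + 90 = 441 → 441 − 360 = 81°
analog 52° ↓ −52°: 81 − 52 = 29°

29°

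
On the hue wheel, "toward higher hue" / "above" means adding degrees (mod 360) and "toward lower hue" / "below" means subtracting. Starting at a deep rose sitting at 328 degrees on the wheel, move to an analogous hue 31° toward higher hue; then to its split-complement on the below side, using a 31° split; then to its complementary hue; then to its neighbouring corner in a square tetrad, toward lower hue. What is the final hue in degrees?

analog 31° ↑ +31°: 328 + 31 = 359°
split-comp 31° ↓ +149°: 359 + 149 = 508 → 508 − 360 = 148°
complement +180°: 148 + 180 = 328°
square ↓ −90°: 328 − 90 = 238°

238°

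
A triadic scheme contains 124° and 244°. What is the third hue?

A triad spaces three hues 120° apart.
The full set is {4°, 124°, 244°}.

4°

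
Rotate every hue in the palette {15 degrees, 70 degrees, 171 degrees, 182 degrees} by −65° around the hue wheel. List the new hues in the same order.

310°, 5°, 106°, 117°

15 − 65 = -50 → -50 + 360 = 310°
70 − 65 = 5°
171 − 65 = 106°
182 − 65 = 117°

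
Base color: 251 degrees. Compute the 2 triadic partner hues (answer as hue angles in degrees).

11° and 131°

A triad places three hues 120° apart.
251 + 120 = 371 → 371 − 360 = 11°
251 + 240 = 491 → 491 − 360 = 131°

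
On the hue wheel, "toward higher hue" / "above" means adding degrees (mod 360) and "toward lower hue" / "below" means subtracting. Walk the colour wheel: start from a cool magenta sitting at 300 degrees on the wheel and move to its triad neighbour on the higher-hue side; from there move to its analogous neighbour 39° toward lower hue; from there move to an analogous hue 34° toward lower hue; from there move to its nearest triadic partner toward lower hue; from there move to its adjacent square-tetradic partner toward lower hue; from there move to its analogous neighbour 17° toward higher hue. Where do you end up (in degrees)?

300 + 120 = 420 → 420 − 360 = 60°   (triadic ↑)
60 − 39 = 21°   (analog 39° ↓)
21 − 34 = -13 → -13 + 360 = 347°   (analog 34° ↓)
347 − 120 = 227°   (triadic ↓)
227 − 90 = 137°   (square ↓)
137 + 17 = 154°   (analog 17° ↑)

154°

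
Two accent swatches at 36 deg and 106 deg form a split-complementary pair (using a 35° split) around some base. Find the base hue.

251°

The accents sit 35° either side of the complement, so the complement is their short-arc midpoint on the wheel.
Short-arc midpoint of 36° and 106°: 71°.
Base is 180° from the complement: 71 − 180 = -109 → -109 + 360 = 251°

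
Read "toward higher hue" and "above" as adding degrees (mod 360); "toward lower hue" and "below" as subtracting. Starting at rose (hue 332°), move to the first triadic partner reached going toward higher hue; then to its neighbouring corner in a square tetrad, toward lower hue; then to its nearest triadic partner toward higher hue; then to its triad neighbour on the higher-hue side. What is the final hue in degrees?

242°

triadic ↑ +120°: 332 + 120 = 452 → 452 − 360 = 92°
square ↓ −90°: 92 − 90 = 2°
triadic ↑ +120°: 2 + 120 = 122°
triadic ↑ +120°: 122 + 120 = 242°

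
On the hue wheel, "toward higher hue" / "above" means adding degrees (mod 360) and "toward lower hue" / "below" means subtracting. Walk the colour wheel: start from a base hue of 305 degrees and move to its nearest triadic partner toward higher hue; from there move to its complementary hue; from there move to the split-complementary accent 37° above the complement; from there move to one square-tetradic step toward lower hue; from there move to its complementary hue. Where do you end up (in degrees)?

192°

+120° (triadic ↑): 305 + 120 = 425 → 425 − 360 = 65°
+180° (complement): 65 + 180 = 245°
+217° (split-comp 37° ↑): 245 + 217 = 462 → 462 − 360 = 102°
−90° (square ↓): 102 − 90 = 12°
+180° (complement): 12 + 180 = 192°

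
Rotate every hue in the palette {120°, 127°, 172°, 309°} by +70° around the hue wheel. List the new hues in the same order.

190°, 197°, 242°, 19°

120 + 70 = 190°
127 + 70 = 197°
172 + 70 = 242°
309 + 70 = 379 → 379 − 360 = 19°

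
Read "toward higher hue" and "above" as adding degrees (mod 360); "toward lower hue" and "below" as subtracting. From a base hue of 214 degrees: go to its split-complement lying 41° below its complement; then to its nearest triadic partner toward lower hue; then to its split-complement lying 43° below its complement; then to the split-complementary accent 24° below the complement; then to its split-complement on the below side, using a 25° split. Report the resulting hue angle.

321°

split-comp 41° ↓ +139°: 214 + 139 = 353°
triadic ↓ −120°: 353 − 120 = 233°
split-comp 43° ↓ +137°: 233 + 137 = 370 → 370 − 360 = 10°
split-comp 24° ↓ +156°: 10 + 156 = 166°
split-comp 25° ↓ +155°: 166 + 155 = 321°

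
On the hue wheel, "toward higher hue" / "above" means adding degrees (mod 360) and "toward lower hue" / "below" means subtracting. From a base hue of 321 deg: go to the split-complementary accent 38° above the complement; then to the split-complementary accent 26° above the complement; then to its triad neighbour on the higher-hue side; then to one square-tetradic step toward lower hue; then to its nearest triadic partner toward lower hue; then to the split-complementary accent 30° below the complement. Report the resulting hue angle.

+218° (split-comp 38° ↑): 321 + 218 = 539 → 539 − 360 = 179°
+206° (split-comp 26° ↑): 179 + 206 = 385 → 385 − 360 = 25°
+120° (triadic ↑): 25 + 120 = 145°
−90° (square ↓): 145 − 90 = 55°
−120° (triadic ↓): 55 − 120 = -65 → -65 + 360 = 295°
+150° (split-comp 30° ↓): 295 + 150 = 445 → 445 − 360 = 85°

85°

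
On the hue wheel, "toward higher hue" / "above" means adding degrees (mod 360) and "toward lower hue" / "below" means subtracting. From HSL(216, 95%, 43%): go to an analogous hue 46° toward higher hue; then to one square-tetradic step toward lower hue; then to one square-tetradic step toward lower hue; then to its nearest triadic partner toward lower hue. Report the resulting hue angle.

322°

analog 46° ↑ +46°: 216 + 46 = 262°
square ↓ −90°: 262 − 90 = 172°
square ↓ −90°: 172 − 90 = 82°
triadic ↓ −120°: 82 − 120 = -38 → -38 + 360 = 322°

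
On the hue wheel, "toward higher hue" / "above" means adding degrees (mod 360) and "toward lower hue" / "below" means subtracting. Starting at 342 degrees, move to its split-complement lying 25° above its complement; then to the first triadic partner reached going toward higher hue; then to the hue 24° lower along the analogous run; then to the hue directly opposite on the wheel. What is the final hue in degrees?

103°

+205° (split-comp 25° ↑): 342 + 205 = 547 → 547 − 360 = 187°
+120° (triadic ↑): 187 + 120 = 307°
−24° (analog 24° ↓): 307 − 24 = 283°
+180° (complement): 283 + 180 = 463 → 463 − 360 = 103°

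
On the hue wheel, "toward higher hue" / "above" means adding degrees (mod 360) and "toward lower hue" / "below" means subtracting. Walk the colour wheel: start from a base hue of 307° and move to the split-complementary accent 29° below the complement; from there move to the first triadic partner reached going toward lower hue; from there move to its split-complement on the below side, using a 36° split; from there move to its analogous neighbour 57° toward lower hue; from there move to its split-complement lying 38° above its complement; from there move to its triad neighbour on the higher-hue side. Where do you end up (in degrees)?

43°

307 + 151 = 458 → 458 − 360 = 98°   (split-comp 29° ↓)
98 − 120 = -22 → -22 + 360 = 338°   (triadic ↓)
338 + 144 = 482 → 482 − 360 = 122°   (split-comp 36° ↓)
122 − 57 = 65°   (analog 57° ↓)
65 + 218 = 283°   (split-comp 38° ↑)
283 + 120 = 403 → 403 − 360 = 43°   (triadic ↑)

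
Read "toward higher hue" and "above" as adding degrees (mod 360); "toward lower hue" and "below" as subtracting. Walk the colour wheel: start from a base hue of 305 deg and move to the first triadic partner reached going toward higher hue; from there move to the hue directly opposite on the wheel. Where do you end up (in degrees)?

245°

+120° (triadic ↑): 305 + 120 = 425 → 425 − 360 = 65°
+180° (complement): 65 + 180 = 245°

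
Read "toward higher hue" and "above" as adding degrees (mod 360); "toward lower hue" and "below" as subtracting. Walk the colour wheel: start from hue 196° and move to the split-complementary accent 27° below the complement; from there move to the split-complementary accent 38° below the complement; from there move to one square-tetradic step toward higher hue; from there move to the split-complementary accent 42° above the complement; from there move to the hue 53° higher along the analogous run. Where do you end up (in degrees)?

136°

+153° (split-comp 27° ↓): 196 + 153 = 349°
+142° (split-comp 38° ↓): 349 + 142 = 491 → 491 − 360 = 131°
+90° (square ↑): 131 + 90 = 221°
+222° (split-comp 42° ↑): 221 + 222 = 443 → 443 − 360 = 83°
+53° (analog 53° ↑): 83 + 53 = 136°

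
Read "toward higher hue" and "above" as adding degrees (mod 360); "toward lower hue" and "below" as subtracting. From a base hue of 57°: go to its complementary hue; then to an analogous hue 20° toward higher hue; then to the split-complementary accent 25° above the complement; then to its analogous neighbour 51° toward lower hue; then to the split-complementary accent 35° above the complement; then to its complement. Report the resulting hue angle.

57 + 180 = 237°   (complement)
237 + 20 = 257°   (analog 20° ↑)
257 + 205 = 462 → 462 − 360 = 102°   (split-comp 25° ↑)
102 − 51 = 51°   (analog 51° ↓)
51 + 215 = 266°   (split-comp 35° ↑)
266 + 180 = 446 → 446 − 360 = 86°   (complement)

86°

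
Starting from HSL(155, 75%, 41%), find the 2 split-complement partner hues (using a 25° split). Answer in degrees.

Split-complementary hues sit 25° either side of the complement.
Complement of 155°: 155 + 180 = 335°
335 − 25 = 310°
335 + 25 = 360 → 360 − 360 = 0°

310° and 0°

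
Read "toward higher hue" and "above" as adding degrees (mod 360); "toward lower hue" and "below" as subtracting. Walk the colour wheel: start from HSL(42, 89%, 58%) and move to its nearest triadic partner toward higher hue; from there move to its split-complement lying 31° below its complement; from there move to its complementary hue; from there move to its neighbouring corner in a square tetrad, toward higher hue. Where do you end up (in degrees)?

triadic ↑ +120°: 42 + 120 = 162°
split-comp 31° ↓ +149°: 162 + 149 = 311°
complement +180°: 311 + 180 = 491 → 491 − 360 = 131°
square ↑ +90°: 131 + 90 = 221°

221°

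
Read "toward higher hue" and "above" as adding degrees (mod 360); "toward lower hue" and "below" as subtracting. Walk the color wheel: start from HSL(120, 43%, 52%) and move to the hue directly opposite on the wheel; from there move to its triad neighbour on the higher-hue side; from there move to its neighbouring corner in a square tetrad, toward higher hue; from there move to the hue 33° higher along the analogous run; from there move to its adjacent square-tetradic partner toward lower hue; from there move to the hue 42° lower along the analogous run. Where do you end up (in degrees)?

+180° (complement): 120 + 180 = 300°
+120° (triadic ↑): 300 + 120 = 420 → 420 − 360 = 60°
+90° (square ↑): 60 + 90 = 150°
+33° (analog 33° ↑): 150 + 33 = 183°
−90° (square ↓): 183 − 90 = 93°
−42° (analog 42° ↓): 93 − 42 = 51°

51°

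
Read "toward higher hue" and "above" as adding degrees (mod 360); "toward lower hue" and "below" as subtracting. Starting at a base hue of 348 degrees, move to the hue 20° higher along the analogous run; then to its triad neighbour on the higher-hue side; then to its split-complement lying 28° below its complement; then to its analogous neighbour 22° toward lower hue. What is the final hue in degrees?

348 + 20 = 368 → 368 − 360 = 8°   (analog 20° ↑)
8 + 120 = 128°   (triadic ↑)
128 + 152 = 280°   (split-comp 28° ↓)
280 − 22 = 258°   (analog 22° ↓)

258°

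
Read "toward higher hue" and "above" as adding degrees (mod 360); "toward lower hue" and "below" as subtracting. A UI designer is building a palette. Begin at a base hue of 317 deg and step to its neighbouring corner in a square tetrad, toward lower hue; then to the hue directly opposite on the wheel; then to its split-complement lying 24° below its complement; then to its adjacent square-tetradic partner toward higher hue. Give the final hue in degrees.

293°

square ↓ −90°: 317 − 90 = 227°
complement +180°: 227 + 180 = 407 → 407 − 360 = 47°
split-comp 24° ↓ +156°: 47 + 156 = 203°
square ↑ +90°: 203 + 90 = 293°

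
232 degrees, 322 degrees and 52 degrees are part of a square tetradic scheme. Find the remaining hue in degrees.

A square tetradic scheme places four hues every 90°.
The full set through 52° is {52°, 142°, 232°, 322°}.
Given {52°, 232°, 322°}, the missing hue is 142°.

142°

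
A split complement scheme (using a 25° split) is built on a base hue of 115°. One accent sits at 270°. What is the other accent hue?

320°

Split-complementary hues sit 25° either side of the complement.
Complement of the base 115°: 115 + 180 = 295°
The given accent 270° is 25° one side of 295°; the other accent sits 25° the other side: 295 + 25 = 320°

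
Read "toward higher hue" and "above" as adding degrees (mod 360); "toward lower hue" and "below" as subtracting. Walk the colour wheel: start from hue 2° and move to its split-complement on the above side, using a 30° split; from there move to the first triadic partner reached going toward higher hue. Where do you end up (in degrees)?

332°

split-comp 30° ↑ +210°: 2 + 210 = 212°
triadic ↑ +120°: 212 + 120 = 332°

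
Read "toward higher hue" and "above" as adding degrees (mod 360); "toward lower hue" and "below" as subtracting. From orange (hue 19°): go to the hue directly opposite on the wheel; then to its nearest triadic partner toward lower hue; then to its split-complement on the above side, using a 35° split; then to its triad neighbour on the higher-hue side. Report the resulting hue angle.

54°

19 + 180 = 199°   (complement)
199 − 120 = 79°   (triadic ↓)
79 + 215 = 294°   (split-comp 35° ↑)
294 + 120 = 414 → 414 − 360 = 54°   (triadic ↑)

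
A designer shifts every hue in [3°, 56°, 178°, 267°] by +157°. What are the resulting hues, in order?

3 + 157 = 160°
56 + 157 = 213°
178 + 157 = 335°
267 + 157 = 424 → 424 − 360 = 64°

160°, 213°, 335°, 64°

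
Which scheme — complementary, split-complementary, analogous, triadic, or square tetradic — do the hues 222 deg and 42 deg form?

complementary

Sort the hues: 42°, 222°.
Successive gaps around the wheel: 180°, 180°.
Two hues 180° apart are complementary.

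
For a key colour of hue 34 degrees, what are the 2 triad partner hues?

154° and 274°

A triad places three hues 120° apart.
34 + 120 = 154°
34 + 240 = 274°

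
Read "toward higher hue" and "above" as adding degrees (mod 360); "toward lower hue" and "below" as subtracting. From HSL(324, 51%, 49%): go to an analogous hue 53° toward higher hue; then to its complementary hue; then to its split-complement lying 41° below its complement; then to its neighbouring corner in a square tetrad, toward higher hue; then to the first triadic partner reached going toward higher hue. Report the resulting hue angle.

analog 53° ↑ +53°: 324 + 53 = 377 → 377 − 360 = 17°
complement +180°: 17 + 180 = 197°
split-comp 41° ↓ +139°: 197 + 139 = 336°
square ↑ +90°: 336 + 90 = 426 → 426 − 360 = 66°
triadic ↑ +120°: 66 + 120 = 186°

186°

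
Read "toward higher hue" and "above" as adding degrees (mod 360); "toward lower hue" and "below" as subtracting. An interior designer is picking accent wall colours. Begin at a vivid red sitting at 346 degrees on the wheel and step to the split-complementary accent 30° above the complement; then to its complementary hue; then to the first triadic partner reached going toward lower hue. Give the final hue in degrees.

256°

346 + 210 = 556 → 556 − 360 = 196°   (split-comp 30° ↑)
196 + 180 = 376 → 376 − 360 = 16°   (complement)
16 − 120 = -104 → -104 + 360 = 256°   (triadic ↓)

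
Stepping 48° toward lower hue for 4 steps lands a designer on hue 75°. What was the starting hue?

267°

4 steps of 48° (toward lower hue) give a net shift of −192°.
Start = end − shift: 75 + 192 = 267°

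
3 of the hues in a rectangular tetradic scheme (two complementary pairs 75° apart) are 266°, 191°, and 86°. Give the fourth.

A rectangular tetradic uses two complementary pairs 75° apart: offsets 0°, 75°, 180°, 255°.
Among {86°, 191°, 266°}, 266° and 86° are a 180° pair.
The remaining hue 191° needs its own complement: 191 + 180 = 371 → 371 − 360 = 11°

11°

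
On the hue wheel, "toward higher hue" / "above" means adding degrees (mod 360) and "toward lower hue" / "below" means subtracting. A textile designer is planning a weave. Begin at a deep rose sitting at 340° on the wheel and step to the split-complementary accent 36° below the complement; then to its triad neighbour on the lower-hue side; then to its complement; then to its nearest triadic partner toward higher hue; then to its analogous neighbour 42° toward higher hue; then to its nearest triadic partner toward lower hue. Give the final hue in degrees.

split-comp 36° ↓ +144°: 340 + 144 = 484 → 484 − 360 = 124°
triadic ↓ −120°: 124 − 120 = 4°
complement +180°: 4 + 180 = 184°
triadic ↑ +120°: 184 + 120 = 304°
analog 42° ↑ +42°: 304 + 42 = 346°
triadic ↓ −120°: 346 − 120 = 226°

226°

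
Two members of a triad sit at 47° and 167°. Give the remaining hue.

A triad spaces three hues 120° apart.
The full set is {47°, 167°, 287°}.

287°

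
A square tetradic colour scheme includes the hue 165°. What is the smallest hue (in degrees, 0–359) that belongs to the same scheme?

A square tetradic scheme places four hues every 90°.
The full set through 165° is {75°, 165°, 255°, 345°}.

75°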